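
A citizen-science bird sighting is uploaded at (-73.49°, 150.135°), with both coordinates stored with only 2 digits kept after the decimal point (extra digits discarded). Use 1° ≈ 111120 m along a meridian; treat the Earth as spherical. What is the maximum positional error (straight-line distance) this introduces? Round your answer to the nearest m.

Truncating at 2 decimal places can drop up to a full unit in the last place, so each coordinate may be off by as much as 0.01°.
North–south component: 0.01° × 111120 = 1111.2 m.
East–west component at 73.49°: 0.01° × 111120 × cos 73.49° ≈ 0.01 × 31578.4 ≈ 315.784 m.
The two errors are perpendicular, so the maximum displacement is √(1111.2² + 315.784²) ≈ 1155.2 m.

1155 m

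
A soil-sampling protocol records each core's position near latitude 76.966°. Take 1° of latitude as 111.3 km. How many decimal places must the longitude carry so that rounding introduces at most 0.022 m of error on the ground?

6

At 76.966° one degree of longitude covers 111300 × cos 76.966° ≈ 111300 × 0.2255 ≈ 25101.4 m.
With N decimal places the half-ulp bound is 0.5·10⁻ᴺ°, or 0.5·10⁻ᴺ × 25101.4 m on the ground.
Need 0.5 × 25101.4 × 10⁻ᴺ ≤ 0.022 → 10⁻ᴺ ≤ 1.753e-06, so N ≥ 5.76.
At 5 places the error can reach 0.126 m, but 6 places keeps it to 0.0126 m.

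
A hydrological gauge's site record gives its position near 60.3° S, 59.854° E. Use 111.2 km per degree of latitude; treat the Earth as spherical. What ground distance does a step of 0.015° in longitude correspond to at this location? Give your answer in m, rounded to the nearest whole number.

0.015° of longitude at 60.3° is 0.015 × 111200 × cos 60.3° ≈ 0.015 × 55095 = 826.425 m.

826 m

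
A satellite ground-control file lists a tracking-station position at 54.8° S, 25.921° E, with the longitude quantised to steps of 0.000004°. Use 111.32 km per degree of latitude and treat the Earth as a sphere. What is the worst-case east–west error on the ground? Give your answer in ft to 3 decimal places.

With a 0.000004° grid the true value lies within half a step, ±0.000004°/2 = ±2e-06°, of the stored one.
Parallels shrink by cos φ, so at 54.8° a degree of longitude is 111320 × 0.5764 ≈ 64168.4 m.
Maximum E–W displacement: 2e-06 × 64168.4 = 0.128337 m.
In feet: 0.128337 m ÷ 0.3048 ≈ 0.42105 ft.

0.421 ft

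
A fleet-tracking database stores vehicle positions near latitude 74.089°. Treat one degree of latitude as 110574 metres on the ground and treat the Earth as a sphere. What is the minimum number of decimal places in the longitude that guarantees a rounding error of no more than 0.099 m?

6

At 74.089° one degree of longitude covers 110574 × cos 74.089° ≈ 110574 × 0.2741 ≈ 30313.2 m.
Rounding to N decimal places gives at most 0.5 × 10⁻ᴺ degrees of error, i.e. 0.5 × 10⁻ᴺ × 30313.2 m.
Setting 15156.6 × 10⁻ᴺ ≤ 0.099 gives 10ᴺ ≥ 1.531e+05, i.e. N ≥ 5.18.
N = 5 would give 0.152 m (too coarse); N = 6 gives 0.0152 m ≤ 0.099 m.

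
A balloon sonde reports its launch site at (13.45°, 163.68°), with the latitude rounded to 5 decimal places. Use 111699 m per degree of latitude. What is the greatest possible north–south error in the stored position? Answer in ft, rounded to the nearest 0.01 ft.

1.83 ft

Rounding to 5 decimal places leaves the latitude within ±5e-06° of the true value.
So the N–S error is at most 5e-06 × 111699 = 0.558495 m.
In feet: 0.558495 m ÷ 0.3048 ≈ 1.8323 ft.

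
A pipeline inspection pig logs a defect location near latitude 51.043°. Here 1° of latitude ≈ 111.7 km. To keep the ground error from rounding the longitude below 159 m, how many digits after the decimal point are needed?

3 decimal places

At 51.043° one degree of longitude covers 111700 × cos 51.043° ≈ 111700 × 0.6287 ≈ 70229.9 m.
Rounding to N decimal places gives at most 0.5 × 10⁻ᴺ degrees of error, i.e. 0.5 × 10⁻ᴺ × 70229.9 m.
Need 0.5 × 70229.9 × 10⁻ᴺ ≤ 159 → 10⁻ᴺ ≤ 4.528e-03, so N ≥ 2.34.
At 2 places the error can reach 351 m, but 3 places keeps it to 35.1 m.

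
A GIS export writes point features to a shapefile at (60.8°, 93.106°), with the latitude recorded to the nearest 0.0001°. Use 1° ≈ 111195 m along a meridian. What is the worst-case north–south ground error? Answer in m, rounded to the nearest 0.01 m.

5.56 m

Rounding to 4 decimal places leaves the latitude within ±5e-05° of the true value.
North–south distance: 5e-05° × 111195 m/° = 5.55975 m.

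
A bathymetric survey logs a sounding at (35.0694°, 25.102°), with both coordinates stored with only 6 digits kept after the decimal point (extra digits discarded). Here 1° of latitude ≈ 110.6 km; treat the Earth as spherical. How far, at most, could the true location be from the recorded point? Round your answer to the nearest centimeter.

Truncating at 6 decimal places can drop up to a full unit in the last place, so each coordinate may be off by as much as 1e-06°.
North–south component: 1e-06° × 110600 = 0.1106 m.
Longitude error → 1e-06 × 110600 × cos 35.0694° = 1e-06 × 110600 × 0.8185 ≈ 0.0905213 m.
Worst case both components are at the extreme and orthogonal: √(0.1106² + 0.0905213²) ≈ 0.142921 m.
That is 0.142921 m = 14.292 cm.

14 centimeters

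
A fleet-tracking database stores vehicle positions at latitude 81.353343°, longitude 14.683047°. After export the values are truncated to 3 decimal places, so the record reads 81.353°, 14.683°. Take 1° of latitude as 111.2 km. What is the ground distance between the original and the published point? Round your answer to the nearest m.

38 m

Δlat = 81.353343 − 81.353 = +0.000343°; Δlon = 14.683047 − 14.683 = +0.000047°.
North–south shift: 0.000343 × 111200 = 38.1416 m.
E–W at 81.353°: 0.000047° × 111200 × cos 81.353° = 0.000047 × 111200 × 0.1503 ≈ 0.78577 m.
Hypotenuse of the two orthogonal shifts: √(38.1416² + 0.78577²) = 38.1497 m.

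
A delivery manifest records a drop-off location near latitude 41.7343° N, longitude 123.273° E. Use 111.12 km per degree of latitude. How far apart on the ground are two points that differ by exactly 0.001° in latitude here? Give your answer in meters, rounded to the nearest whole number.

Along a meridian 0.001° is 0.001 × 111120 = 111.12 m.

111 meters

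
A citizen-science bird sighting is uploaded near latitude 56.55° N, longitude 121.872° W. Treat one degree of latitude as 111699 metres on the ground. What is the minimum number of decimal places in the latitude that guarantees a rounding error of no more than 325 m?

3

One degree of latitude covers 111699 m.
N decimal places → at most half a unit in the last place, 0.5 × 10⁻ᴺ° = 111699/2 × 10⁻ᴺ m.
Setting 55849.5 × 10⁻ᴺ ≤ 325 gives 10ᴺ ≥ 171.8, i.e. N ≥ 2.24.
At 2 places the error can reach 558 m, but 3 places keeps it to 55.8 m.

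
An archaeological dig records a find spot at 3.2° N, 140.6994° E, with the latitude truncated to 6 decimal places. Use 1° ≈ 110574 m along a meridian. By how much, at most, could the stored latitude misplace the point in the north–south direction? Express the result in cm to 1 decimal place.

Truncating at 6 decimal places can drop up to a full unit in the last place, so the latitude may be off by as much as 1e-06°.
Along the meridian that is 1e-06° × 110574 m/° = 0.110574 m.
That is 0.110574 m = 11.057 cm.

11.1 cm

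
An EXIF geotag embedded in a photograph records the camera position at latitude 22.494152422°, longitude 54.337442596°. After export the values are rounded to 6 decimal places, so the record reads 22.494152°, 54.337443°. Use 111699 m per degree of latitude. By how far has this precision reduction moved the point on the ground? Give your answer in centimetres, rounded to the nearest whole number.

The latitude changed by +0.000000422° and the longitude by -0.000000404°.
North–south shift: 0.000000422 × 111699 = 0.047137 m.
East–west at this latitude: -0.000000404° × 111699 × cos 22.4942° ≈ -0.000000404 × 103201 = -0.0416931 m.
Combined displacement = (0.047137² + 0.0416931²)^½ ≈ 0.0629302 m.
That is 0.0629302 m = 6.293 cm.

6 centimetres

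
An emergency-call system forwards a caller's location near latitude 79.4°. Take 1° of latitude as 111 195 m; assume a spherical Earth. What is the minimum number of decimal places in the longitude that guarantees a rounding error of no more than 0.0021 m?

7

At 79.4° one degree of longitude covers 111195 × cos 79.4° ≈ 111195 × 0.1840 ≈ 20454.5 m.
Rounding to N decimal places gives at most 0.5 × 10⁻ᴺ degrees of error, i.e. 0.5 × 10⁻ᴺ × 20454.5 m.
Setting 10227.2 × 10⁻ᴺ ≤ 0.0021 gives 10ᴺ ≥ 4.87e+06, i.e. N ≥ 6.69.
N = 6 would give 0.0102 m (too coarse); N = 7 gives 0.00102 m ≤ 0.0021 m.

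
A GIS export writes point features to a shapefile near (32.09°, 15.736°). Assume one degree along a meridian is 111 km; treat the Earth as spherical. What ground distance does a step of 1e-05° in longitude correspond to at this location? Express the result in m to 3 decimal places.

One degree of longitude here spans 111000 × cos 32.09° = 111000 × 0.8472 ≈ 94040.8 m; 1e-05° of that is 0.940408 m.

0.940 m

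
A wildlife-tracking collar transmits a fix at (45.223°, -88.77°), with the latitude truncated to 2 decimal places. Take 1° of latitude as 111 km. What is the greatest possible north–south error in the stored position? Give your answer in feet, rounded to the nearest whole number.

3642 feet

Truncating at 2 decimal places can drop up to a full unit in the last place, so the latitude may be off by as much as 0.01°.
North–south distance: 0.01° × 111000 m/° = 1110 m.
In feet: 1110 m ÷ 0.3048 ≈ 3641.7 ft.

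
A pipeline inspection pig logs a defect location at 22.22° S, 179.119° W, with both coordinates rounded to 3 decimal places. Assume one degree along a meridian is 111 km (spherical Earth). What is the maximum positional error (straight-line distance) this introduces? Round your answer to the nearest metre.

Rounding to 3 decimal places leaves each coordinate within ±0.0005° of the true value.
Latitude error → 0.0005 × 111000 = 55.5 m along the meridian.
East–west component at 22.22°: 0.0005° × 111000 × cos 22.22° ≈ 0.0005 × 102757 ≈ 51.3785 m.
Worst case both components are at the extreme and orthogonal: √(55.5² + 51.3785²) ≈ 75.6307 m.

76 metres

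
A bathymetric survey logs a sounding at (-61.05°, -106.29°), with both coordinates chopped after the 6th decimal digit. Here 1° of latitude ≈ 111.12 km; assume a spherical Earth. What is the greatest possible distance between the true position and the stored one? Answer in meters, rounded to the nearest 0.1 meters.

0.1 meters

Truncating at 6 decimal places can drop up to a full unit in the last place, so each coordinate may be off by as much as 1e-06°.
N–S: 1e-06° × 111120 m/° = 0.11112 m.
Longitude error → 1e-06 × 111120 × cos 61.05° = 1e-06 × 111120 × 0.4840 ≈ 0.0537872 m.
Combining orthogonally: (0.11112² + 0.0537872²)^½ ≈ 0.123453 m.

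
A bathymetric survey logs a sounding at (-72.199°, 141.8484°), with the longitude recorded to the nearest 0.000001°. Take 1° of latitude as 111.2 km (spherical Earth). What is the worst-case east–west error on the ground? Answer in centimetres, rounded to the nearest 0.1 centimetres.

Rounding to 6 decimal places leaves the longitude within ±5e-07° of the true value.
At latitude 72.199° a degree of longitude spans 111200 m × cos 72.199° = 111200 × 0.3057 ≈ 33995.2 m.
East–west error: 5e-07° × 33995.2 m/° ≈ 0.0169976 m.
That is 0.0169976 m = 1.6998 cm.

1.7 centimetres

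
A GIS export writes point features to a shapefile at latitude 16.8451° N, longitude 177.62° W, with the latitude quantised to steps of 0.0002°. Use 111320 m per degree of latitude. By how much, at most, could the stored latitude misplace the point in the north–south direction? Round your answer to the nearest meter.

With a 0.0002° grid the true value lies within half a step, ±0.0002°/2 = ±0.0001°, of the stored one.
North–south distance: 0.0001° × 111320 m/° = 11.132 m.

11 meters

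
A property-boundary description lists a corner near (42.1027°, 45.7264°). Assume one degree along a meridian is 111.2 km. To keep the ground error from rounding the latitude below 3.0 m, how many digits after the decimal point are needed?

One degree of latitude covers 111200 m.
N decimal places → at most half a unit in the last place, 0.5 × 10⁻ᴺ° = 111200/2 × 10⁻ᴺ m.
Need 0.5 × 111200 × 10⁻ᴺ ≤ 3.0 → 10⁻ᴺ ≤ 5.396e-05, so N ≥ 4.27.
N = 4 would give 5.56 m (too coarse); N = 5 gives 0.556 m ≤ 3.0 m.

5 decimal places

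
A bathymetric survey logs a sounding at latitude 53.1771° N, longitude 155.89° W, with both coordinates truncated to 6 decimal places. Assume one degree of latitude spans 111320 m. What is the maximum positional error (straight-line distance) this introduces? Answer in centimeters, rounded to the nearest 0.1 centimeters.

Truncating at 6 decimal places can drop up to a full unit in the last place, so each coordinate may be off by as much as 1e-06°.
North–south component: 1e-06° × 111320 = 0.11132 m.
E–W at 53.1771°: 1e-06° × 111320 × cos 53.1771° = 1e-06 × 111320 × 0.5993 ≈ 0.0667189 m.
Worst case both components are at the extreme and orthogonal: √(0.11132² + 0.0667189²) ≈ 0.129783 m.
That is 0.129783 m = 12.978 cm.

13.0 centimeters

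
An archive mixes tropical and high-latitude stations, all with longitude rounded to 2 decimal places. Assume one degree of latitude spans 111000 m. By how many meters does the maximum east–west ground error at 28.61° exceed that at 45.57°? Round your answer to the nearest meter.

Rounding to 2 decimal places leaves the longitude within ±0.005° of the true value.
At 28.61°: 0.005° × 111000 × cos 28.61° = 0.005 × 111000 × 0.8779 ≈ 487.23 m.
At 45.57°: 0.005° × 111000 × cos 45.57° = 0.005 × 111000 × 0.7000 ≈ 388.52 m.
Difference: 487.23 − 388.52 = 98.713 m.

99 meters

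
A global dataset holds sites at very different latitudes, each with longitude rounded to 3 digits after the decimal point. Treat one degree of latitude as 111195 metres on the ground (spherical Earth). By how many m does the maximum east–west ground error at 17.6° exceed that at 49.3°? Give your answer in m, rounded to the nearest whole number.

Rounding to 3 decimal places leaves the longitude within ±0.0005° of the true value.
Error at 17.6° = 0.0005° × 111195 × cos 17.6° ≈ 55.598 × 0.9532 = 52.995 m.
At 49.3°: 0.0005° × 111195 × cos 49.3° = 0.0005 × 111195 × 0.6521 ≈ 36.255 m.
So the lower-latitude error exceeds the higher by 52.995 − 36.255 = 16.74 m.

17 m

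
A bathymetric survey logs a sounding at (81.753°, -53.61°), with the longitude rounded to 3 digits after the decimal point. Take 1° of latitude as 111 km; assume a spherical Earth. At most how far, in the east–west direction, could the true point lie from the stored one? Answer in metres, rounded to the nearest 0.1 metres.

8.0 metres

Rounding to 3 decimal places leaves the longitude within ±0.0005° of the true value.
At latitude 81.753° a degree of longitude spans 111000 m × cos 81.753° = 111000 × 0.1434 ≈ 15921.9 m.
So at most 0.0005° × 15921.9 ≈ 7.96096 m east–west.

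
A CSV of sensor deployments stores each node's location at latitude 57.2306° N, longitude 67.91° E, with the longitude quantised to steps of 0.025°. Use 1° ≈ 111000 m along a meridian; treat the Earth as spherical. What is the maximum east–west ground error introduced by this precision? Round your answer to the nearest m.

With a 0.025° grid the true value lies within half a step, ±0.025°/2 = ±0.0125°, of the stored one.
One degree of longitude at 57.2306° is 111000 × cos 57.2306° ≈ 111000 × 0.5413 = 60079.8 m.
So at most 0.0125° × 60079.8 ≈ 750.997 m east–west.

751 m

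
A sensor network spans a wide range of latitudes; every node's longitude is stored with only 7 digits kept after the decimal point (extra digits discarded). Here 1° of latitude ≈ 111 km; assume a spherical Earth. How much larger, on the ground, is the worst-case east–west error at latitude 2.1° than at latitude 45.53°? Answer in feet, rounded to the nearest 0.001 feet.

Truncating at 7 decimal places can drop up to a full unit in the last place, so the longitude may be off by as much as 1e-07°.
At 2.1°: 1e-07° × 111000 × cos 2.1° = 1e-07 × 111000 × 0.9993 ≈ 0.011093 m.
At 45.53°: 1e-07° × 111000 × cos 45.53° = 1e-07 × 111000 × 0.7005 ≈ 0.0077759 m.
Difference: 0.011093 − 0.0077759 = 0.0033166 m.
In feet: 0.0033166 m ÷ 0.3048 ≈ 0.010881 ft.

0.011 feet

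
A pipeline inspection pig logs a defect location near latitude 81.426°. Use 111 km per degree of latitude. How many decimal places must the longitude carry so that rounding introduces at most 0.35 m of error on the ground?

5

At 81.426° one degree of longitude covers 111000 × cos 81.426° ≈ 111000 × 0.1491 ≈ 16548.6 m.
N decimal places → at most half a unit in the last place, 0.5 × 10⁻ᴺ° = 16548.6/2 × 10⁻ᴺ m.
Setting 8274.31 × 10⁻ᴺ ≤ 0.35 gives 10ᴺ ≥ 2.364e+04, i.e. N ≥ 4.37.
At 4 places the error can reach 0.827 m, but 5 places keeps it to 0.0827 m.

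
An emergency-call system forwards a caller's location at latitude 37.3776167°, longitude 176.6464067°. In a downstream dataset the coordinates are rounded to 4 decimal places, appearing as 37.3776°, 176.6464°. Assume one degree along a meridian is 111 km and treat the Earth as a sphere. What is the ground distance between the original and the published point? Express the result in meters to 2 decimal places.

1.95 meters

Δlat = 37.3776167 − 37.3776 = +0.0000167°; Δlon = 176.6464067 − 176.6464 = +0.0000067°.
North–south shift: 0.0000167 × 111000 = 1.8537 m.
East–west at this latitude: 0.0000067° × 111000 × cos 37.3776° ≈ 0.0000067 × 88206.4 = 0.590983 m.
Hypotenuse of the two orthogonal shifts: √(1.8537² + 0.590983²) = 1.94563 m.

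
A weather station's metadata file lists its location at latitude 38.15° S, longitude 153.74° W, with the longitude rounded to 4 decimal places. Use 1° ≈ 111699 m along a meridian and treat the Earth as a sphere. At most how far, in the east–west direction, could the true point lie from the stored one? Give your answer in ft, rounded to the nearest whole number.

14 ft

Rounding to 4 decimal places leaves the longitude within ±5e-05° of the true value.
Parallels shrink by cos φ, so at 38.15° a degree of longitude is 111699 × 0.7864 ≈ 87839.7 m.
So at most 5e-05° × 87839.7 ≈ 4.39198 m east–west.
Converting: 4.39198 m × 3.2808 ft/m ≈ 14.409 ft.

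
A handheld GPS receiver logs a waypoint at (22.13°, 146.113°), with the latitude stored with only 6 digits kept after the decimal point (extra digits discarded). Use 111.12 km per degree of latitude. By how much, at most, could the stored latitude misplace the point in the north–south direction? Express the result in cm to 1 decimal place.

Truncating at 6 decimal places can drop up to a full unit in the last place, so the latitude may be off by as much as 1e-06°.
So the N–S error is at most 1e-06 × 111120 = 0.11112 m.
That is 0.11112 m = 11.112 cm.

11.1 cm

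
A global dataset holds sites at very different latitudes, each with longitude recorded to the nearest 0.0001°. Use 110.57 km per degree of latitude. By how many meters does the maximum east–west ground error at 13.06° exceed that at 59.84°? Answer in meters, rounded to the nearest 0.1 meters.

2.6 meters

Rounding to 4 decimal places leaves the longitude within ±5e-05° of the true value.
Error at 13.06° = 5e-05° × 110570 × cos 13.06° ≈ 5.5285 × 0.9741 = 5.3855 m.
Error at 59.84° = 5e-05° × 110570 × cos 59.84° ≈ 5.5285 × 0.5024 = 2.7776 m.
Difference: 5.3855 − 2.7776 = 2.6079 m.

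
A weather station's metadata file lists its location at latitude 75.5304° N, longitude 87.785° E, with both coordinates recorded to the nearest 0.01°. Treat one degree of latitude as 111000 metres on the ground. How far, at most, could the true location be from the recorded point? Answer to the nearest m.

Rounding to 2 decimal places leaves each coordinate within ±0.005° of the true value.
North–south component: 0.005° × 111000 = 555 m.
East–west component at 75.5304°: 0.005° × 111000 × cos 75.5304° ≈ 0.005 × 27735.2 ≈ 138.676 m.
Combining orthogonally: (555² + 138.676²)^½ ≈ 572.063 m.

572 m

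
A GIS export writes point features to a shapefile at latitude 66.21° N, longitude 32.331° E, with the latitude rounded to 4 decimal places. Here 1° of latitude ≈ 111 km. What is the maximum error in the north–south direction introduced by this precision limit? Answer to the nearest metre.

Rounding to 4 decimal places leaves the latitude within ±5e-05° of the true value.
Along the meridian that is 5e-05° × 111000 m/° = 5.55 m.

6 metres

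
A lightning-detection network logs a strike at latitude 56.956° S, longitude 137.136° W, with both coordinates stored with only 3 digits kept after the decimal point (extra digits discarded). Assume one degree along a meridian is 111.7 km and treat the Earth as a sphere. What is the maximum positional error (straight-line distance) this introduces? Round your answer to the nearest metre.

Truncating at 3 decimal places can drop up to a full unit in the last place, so each coordinate may be off by as much as 0.001°.
Latitude error → 0.001 × 111700 = 111.7 m along the meridian.
E–W at 56.956°: 0.001° × 111700 × cos 56.956° = 0.001 × 111700 × 0.5453 ≈ 60.9081 m.
Combining orthogonally: (111.7² + 60.9081²)^½ ≈ 127.227 m.

127 metres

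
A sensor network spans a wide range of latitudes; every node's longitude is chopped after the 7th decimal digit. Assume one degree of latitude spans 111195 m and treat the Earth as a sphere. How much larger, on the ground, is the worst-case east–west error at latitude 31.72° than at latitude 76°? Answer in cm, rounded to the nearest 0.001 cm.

Truncating at 7 decimal places can drop up to a full unit in the last place, so the longitude may be off by as much as 1e-07°.
At 31.72°: 1e-07° × 111195 × cos 31.72° = 1e-07 × 111195 × 0.8506 ≈ 0.0094586 m.
Error at 76° = 1e-07° × 111195 × cos 76° ≈ 0.011119 × 0.2419 = 0.0026901 m.
Difference: 0.0094586 − 0.0026901 = 0.0067685 m.
That is 0.0067685 m = 0.67685 cm.

0.677 cm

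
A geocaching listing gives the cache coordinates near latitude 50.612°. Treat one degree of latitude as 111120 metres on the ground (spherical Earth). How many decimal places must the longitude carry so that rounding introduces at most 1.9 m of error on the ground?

At 50.612° one degree of longitude covers 111120 × cos 50.612° ≈ 111120 × 0.6346 ≈ 70513.3 m.
N decimal places → at most half a unit in the last place, 0.5 × 10⁻ᴺ° = 70513.3/2 × 10⁻ᴺ m.
Setting 35256.6 × 10⁻ᴺ ≤ 1.9 gives 10ᴺ ≥ 1.856e+04, i.e. N ≥ 4.27.
N = 4 would give 3.53 m (too coarse); N = 5 gives 0.353 m ≤ 1.9 m.

5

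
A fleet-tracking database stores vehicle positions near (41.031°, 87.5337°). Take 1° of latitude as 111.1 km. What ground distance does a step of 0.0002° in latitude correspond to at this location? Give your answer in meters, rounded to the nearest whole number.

0.0002° × 111100 m/° = 22.22 m.

22 meters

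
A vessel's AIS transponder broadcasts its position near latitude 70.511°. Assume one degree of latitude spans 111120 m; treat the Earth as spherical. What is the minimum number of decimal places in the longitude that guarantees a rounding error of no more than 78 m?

3

At 70.511° one degree of longitude covers 111120 × cos 70.511° ≈ 111120 × 0.3336 ≈ 37072.5 m.
Rounding to N decimal places gives at most 0.5 × 10⁻ᴺ degrees of error, i.e. 0.5 × 10⁻ᴺ × 37072.5 m.
Need 0.5 × 37072.5 × 10⁻ᴺ ≤ 78 → 10⁻ᴺ ≤ 4.208e-03, so N ≥ 2.38.
N = 2 would give 185 m (too coarse); N = 3 gives 18.5 m ≤ 78 m.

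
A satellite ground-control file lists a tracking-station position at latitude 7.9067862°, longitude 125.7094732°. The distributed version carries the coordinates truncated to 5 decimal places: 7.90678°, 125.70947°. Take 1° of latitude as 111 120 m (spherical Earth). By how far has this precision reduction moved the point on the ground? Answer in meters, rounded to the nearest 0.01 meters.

0.77 meters

The latitude changed by +0.0000062° and the longitude by +0.0000032°.
N–S: 0.0000062° × 111120 m/° = 0.688944 m.
East–west at this latitude: 0.0000032° × 111120 × cos 7.90678° ≈ 0.0000032 × 110064 = 0.352204 m.
Combined displacement = (0.688944² + 0.352204²)^½ ≈ 0.773751 m.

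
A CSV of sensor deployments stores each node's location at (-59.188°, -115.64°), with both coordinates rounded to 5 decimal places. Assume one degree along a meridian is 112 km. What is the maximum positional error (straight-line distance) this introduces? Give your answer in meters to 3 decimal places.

Rounding to 5 decimal places leaves each coordinate within ±5e-06° of the true value.
Latitude error → 5e-06 × 112000 = 0.56 m along the meridian.
Longitude error → 5e-06 × 112000 × cos 59.188° = 5e-06 × 112000 × 0.5122 ≈ 0.286845 m.
Worst case both components are at the extreme and orthogonal: √(0.56² + 0.286845²) ≈ 0.62919 m.

0.629 meters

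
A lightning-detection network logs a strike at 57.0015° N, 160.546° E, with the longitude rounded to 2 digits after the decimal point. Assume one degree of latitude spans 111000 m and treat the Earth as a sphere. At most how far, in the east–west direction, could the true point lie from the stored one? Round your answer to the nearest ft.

Rounding to 2 decimal places leaves the longitude within ±0.005° of the true value.
At latitude 57.0015° a degree of longitude spans 111000 m × cos 57.0015° = 111000 × 0.5446 ≈ 60452.5 m.
Maximum E–W displacement: 0.005 × 60452.5 = 302.262 m.
In feet: 302.262 m ÷ 0.3048 ≈ 991.67 ft.

992 ft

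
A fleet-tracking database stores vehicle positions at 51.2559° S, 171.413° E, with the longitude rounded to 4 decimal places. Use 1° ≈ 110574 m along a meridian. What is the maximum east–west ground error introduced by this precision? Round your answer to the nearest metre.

3 metres

Rounding to 4 decimal places leaves the longitude within ±5e-05° of the true value.
At latitude 51.2559° a degree of longitude spans 110574 m × cos 51.2559° = 110574 × 0.6258 ≈ 69202 m.
East–west error: 5e-05° × 69202 m/° ≈ 3.4601 m.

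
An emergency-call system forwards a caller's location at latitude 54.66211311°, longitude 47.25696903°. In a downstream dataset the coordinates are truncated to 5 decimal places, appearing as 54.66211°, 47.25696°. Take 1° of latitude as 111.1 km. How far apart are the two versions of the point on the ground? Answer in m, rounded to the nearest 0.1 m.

0.7 m

Δlat = 54.66211311 − 54.66211 = +0.00000311°; Δlon = 47.25696903 − 47.25696 = +0.00000903°.
North–south shift: 0.00000311 × 111100 = 0.345521 m.
East–west at this latitude: 0.00000903° × 111100 × cos 54.6621° ≈ 0.00000903 × 64259.9 = 0.580267 m.
Hypotenuse of the two orthogonal shifts: √(0.345521² + 0.580267²) = 0.675348 m.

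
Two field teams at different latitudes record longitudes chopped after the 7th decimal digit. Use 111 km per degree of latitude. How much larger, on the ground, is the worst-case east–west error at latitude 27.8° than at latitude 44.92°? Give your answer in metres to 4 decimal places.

0.0020 metres

Truncating at 7 decimal places can drop up to a full unit in the last place, so the longitude may be off by as much as 1e-07°.
At 27.8°: 1e-07° × 111000 × cos 27.8° = 1e-07 × 111000 × 0.8846 ≈ 0.0098188 m.
Error at 44.92° = 1e-07° × 111000 × cos 44.92° ≈ 0.0111 × 0.7081 = 0.0078598 m.
Difference: 0.0098188 − 0.0078598 = 0.001959 m.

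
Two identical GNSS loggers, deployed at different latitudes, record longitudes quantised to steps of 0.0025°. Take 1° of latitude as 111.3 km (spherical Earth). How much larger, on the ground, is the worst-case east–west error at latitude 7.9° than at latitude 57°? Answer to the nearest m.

62 m

With a 0.0025° grid the true value lies within half a step, ±0.0025°/2 = ±0.00125°, of the stored one.
At 7.9°: 0.00125° × 111300 × cos 7.9° = 0.00125 × 111300 × 0.9905 ≈ 137.8 m.
Error at 57° = 0.00125° × 111300 × cos 57° ≈ 139.12 × 0.5446 = 75.773 m.
Difference: 137.8 − 75.773 = 62.032 m.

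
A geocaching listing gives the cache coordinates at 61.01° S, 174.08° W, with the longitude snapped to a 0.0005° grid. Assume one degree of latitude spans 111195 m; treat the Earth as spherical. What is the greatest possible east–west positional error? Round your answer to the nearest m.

With a 0.0005° grid the true value lies within half a step, ±0.0005°/2 = ±0.00025°, of the stored one.
One degree of longitude at 61.01° is 111195 × cos 61.01° ≈ 111195 × 0.4847 = 53891.4 m.
So at most 0.00025° × 53891.4 ≈ 13.4729 m east–west.

13 m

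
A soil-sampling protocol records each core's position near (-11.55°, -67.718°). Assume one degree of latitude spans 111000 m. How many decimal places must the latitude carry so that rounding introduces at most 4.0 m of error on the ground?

5 decimal places

One degree of latitude covers 111000 m.
Rounding to N decimal places gives at most 0.5 × 10⁻ᴺ degrees of error, i.e. 0.5 × 10⁻ᴺ × 111000 m.
Setting 55500 × 10⁻ᴺ ≤ 4.0 gives 10ᴺ ≥ 1.388e+04, i.e. N ≥ 4.14.
So 5 decimal places suffice (0.555 m); 4 would allow up to 5.55 m.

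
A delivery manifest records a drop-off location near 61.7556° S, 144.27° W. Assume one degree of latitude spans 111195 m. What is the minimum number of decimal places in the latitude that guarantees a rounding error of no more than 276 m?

3

One degree of latitude covers 111195 m.
Rounding to N decimal places gives at most 0.5 × 10⁻ᴺ degrees of error, i.e. 0.5 × 10⁻ᴺ × 111195 m.
Need 0.5 × 111195 × 10⁻ᴺ ≤ 276 → 10⁻ᴺ ≤ 4.964e-03, so N ≥ 2.30.
At 2 places the error can reach 556 m, but 3 places keeps it to 55.6 m.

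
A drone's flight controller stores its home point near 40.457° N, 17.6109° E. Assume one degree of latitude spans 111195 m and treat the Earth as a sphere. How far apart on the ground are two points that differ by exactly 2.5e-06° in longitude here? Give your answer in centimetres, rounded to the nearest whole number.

At 40.457° a degree of longitude is 111195 × cos 40.457° ≈ 84607.5 m, so 2.5e-06° corresponds to 0.211519 m.
That is 0.211519 m = 21.152 cm.

21 centimetres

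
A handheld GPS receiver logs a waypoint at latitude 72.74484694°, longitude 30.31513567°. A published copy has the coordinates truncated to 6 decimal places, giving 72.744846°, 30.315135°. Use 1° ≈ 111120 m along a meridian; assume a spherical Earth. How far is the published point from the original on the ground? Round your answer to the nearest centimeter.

The latitude changed by +0.00000094° and the longitude by +0.00000067°.
N–S: 0.00000094° × 111120 m/° = 0.104453 m.
East–west at this latitude: 0.00000067° × 111120 × cos 72.7448° ≈ 0.00000067 × 32961.2 = 0.022084 m.
Hypotenuse of the two orthogonal shifts: √(0.104453² + 0.022084²) = 0.106762 m.
That is 0.106762 m = 10.676 cm.

11 centimeters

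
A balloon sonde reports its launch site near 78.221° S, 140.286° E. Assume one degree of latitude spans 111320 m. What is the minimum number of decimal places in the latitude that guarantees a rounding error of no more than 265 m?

3

One degree of latitude covers 111320 m.
N decimal places → at most half a unit in the last place, 0.5 × 10⁻ᴺ° = 111320/2 × 10⁻ᴺ m.
Setting 55660 × 10⁻ᴺ ≤ 265 gives 10ᴺ ≥ 210, i.e. N ≥ 2.32.
So 3 decimal places suffice (55.7 m); 2 would allow up to 557 m.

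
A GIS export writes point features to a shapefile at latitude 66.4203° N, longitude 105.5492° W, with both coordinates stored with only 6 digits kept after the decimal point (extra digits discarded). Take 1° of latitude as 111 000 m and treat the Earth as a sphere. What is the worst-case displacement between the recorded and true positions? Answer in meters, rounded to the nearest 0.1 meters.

0.1 meters

Truncating at 6 decimal places can drop up to a full unit in the last place, so each coordinate may be off by as much as 1e-06°.
North–south component: 1e-06° × 111000 = 0.111 m.
E–W at 66.4203°: 1e-06° × 111000 × cos 66.4203° = 1e-06 × 111000 × 0.4000 ≈ 0.0444027 m.
The two errors are perpendicular, so the maximum displacement is √(0.111² + 0.0444027²) ≈ 0.119552 m.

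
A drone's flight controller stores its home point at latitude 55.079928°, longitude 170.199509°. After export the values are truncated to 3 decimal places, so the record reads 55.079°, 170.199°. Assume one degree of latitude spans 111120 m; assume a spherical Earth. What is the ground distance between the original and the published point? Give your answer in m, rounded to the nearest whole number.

108 m

Δlat = 55.079928 − 55.079 = +0.000928°; Δlon = 170.199509 − 170.199 = +0.000509°.
North–south shift: 0.000928 × 111120 = 103.119 m.
E–W at 55.079°: 0.000509° × 111120 × cos 55.079° = 0.000509 × 111120 × 0.5724 ≈ 32.3776 m.
Hypotenuse of the two orthogonal shifts: √(103.119² + 32.3776²) = 108.083 m.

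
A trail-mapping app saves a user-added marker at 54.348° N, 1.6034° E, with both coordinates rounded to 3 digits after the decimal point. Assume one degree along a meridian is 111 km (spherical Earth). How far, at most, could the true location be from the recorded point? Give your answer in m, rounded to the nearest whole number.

64 m

Rounding to 3 decimal places leaves each coordinate within ±0.0005° of the true value.
N–S: 0.0005° × 111000 m/° = 55.5 m.
Longitude error → 0.0005 × 111000 × cos 54.348° = 0.0005 × 111000 × 0.5829 ≈ 32.3488 m.
Worst case both components are at the extreme and orthogonal: √(55.5² + 32.3488²) ≈ 64.2393 m.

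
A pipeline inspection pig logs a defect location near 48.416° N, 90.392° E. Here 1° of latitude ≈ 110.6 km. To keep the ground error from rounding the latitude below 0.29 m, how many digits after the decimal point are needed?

One degree of latitude covers 110600 m.
N decimal places → at most half a unit in the last place, 0.5 × 10⁻ᴺ° = 110600/2 × 10⁻ᴺ m.
Need 0.5 × 110600 × 10⁻ᴺ ≤ 0.29 → 10⁻ᴺ ≤ 5.244e-06, so N ≥ 5.28.
So 6 decimal places suffice (0.0553 m); 5 would allow up to 0.553 m.

6 decimal places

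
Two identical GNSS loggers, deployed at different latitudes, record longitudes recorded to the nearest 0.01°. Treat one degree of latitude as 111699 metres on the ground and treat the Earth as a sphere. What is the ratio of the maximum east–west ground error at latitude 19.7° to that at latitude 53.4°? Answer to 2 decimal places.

1.58

Rounding to 2 decimal places leaves the longitude within ±0.005° of the true value.
At 19.7°: 0.005° × 111699 × cos 19.7° = 0.005 × 111699 × 0.9415 ≈ 525.81 m.
Error at 53.4° = 0.005° × 111699 × cos 53.4° ≈ 558.5 × 0.5962 = 332.99 m.
The ratio reduces to cos 19.7° / cos 53.4° = 0.9415/0.5962 ≈ 1.5791.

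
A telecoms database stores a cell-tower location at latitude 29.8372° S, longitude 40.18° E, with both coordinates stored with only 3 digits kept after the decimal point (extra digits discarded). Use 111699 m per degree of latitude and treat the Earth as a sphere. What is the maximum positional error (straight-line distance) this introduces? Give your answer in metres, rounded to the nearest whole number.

148 metres

Truncating at 3 decimal places can drop up to a full unit in the last place, so each coordinate may be off by as much as 0.001°.
N–S: 0.001° × 111699 m/° = 111.699 m.
East–west component at 29.8372°: 0.001° × 111699 × cos 29.8372° ≈ 0.001 × 96892.5 ≈ 96.8925 m.
The two errors are perpendicular, so the maximum displacement is √(111.699² + 96.8925²) ≈ 147.868 m.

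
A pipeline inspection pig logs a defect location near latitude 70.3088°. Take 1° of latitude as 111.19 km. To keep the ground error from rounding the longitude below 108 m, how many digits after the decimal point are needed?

At 70.3088° one degree of longitude covers 111190 × cos 70.3088° ≈ 111190 × 0.3370 ≈ 37465.5 m.
With N decimal places the half-ulp bound is 0.5·10⁻ᴺ°, or 0.5·10⁻ᴺ × 37465.5 m on the ground.
Need 0.5 × 37465.5 × 10⁻ᴺ ≤ 108 → 10⁻ᴺ ≤ 5.765e-03, so N ≥ 2.24.
At 2 places the error can reach 187 m, but 3 places keeps it to 18.7 m.

3 decimal places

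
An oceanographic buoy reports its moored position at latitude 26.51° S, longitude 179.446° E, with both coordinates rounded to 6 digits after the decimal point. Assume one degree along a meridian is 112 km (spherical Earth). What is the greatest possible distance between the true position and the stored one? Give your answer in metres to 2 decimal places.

0.08 metres

Rounding to 6 decimal places leaves each coordinate within ±5e-07° of the true value.
Latitude error → 5e-07 × 112000 = 0.056 m along the meridian.
East–west component at 26.51°: 5e-07° × 112000 × cos 26.51° ≈ 5e-07 × 100224 ≈ 0.050112 m.
The two errors are perpendicular, so the maximum displacement is √(0.056² + 0.050112²) ≈ 0.0751479 m.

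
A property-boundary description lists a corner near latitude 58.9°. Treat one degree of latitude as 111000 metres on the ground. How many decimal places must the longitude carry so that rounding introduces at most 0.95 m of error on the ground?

At 58.9° one degree of longitude covers 111000 × cos 58.9° ≈ 111000 × 0.5165 ≈ 57335.2 m.
With N decimal places the half-ulp bound is 0.5·10⁻ᴺ°, or 0.5·10⁻ᴺ × 57335.2 m on the ground.
Need 0.5 × 57335.2 × 10⁻ᴺ ≤ 0.95 → 10⁻ᴺ ≤ 3.314e-05, so N ≥ 4.48.
N = 4 would give 2.87 m (too coarse); N = 5 gives 0.287 m ≤ 0.95 m.

5 decimal places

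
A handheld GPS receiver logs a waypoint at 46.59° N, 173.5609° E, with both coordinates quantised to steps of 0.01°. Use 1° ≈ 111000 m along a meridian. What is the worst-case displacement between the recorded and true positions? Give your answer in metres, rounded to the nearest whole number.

With a 0.01° grid the true value lies within half a step, ±0.01°/2 = ±0.005°, of the stored one.
N–S: 0.005° × 111000 m/° = 555 m.
East–west component at 46.59°: 0.005° × 111000 × cos 46.59° ≈ 0.005 × 76280.8 ≈ 381.404 m.
Combining orthogonally: (555² + 381.404²)^½ ≈ 673.42 m.

673 metres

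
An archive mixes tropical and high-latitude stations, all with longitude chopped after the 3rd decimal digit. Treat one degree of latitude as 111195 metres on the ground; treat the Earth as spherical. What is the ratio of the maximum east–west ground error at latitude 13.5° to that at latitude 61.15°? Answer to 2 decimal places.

Truncating at 3 decimal places can drop up to a full unit in the last place, so the longitude may be off by as much as 0.001°.
Error at 13.5° = 0.001° × 111195 × cos 13.5° ≈ 111.2 × 0.9724 = 108.12 m.
At 61.15°: 0.001° × 111195 × cos 61.15° = 0.001 × 111195 × 0.4825 ≈ 53.654 m.
The ratio reduces to cos 13.5° / cos 61.15° = 0.9724/0.4825 ≈ 2.0152.

2.02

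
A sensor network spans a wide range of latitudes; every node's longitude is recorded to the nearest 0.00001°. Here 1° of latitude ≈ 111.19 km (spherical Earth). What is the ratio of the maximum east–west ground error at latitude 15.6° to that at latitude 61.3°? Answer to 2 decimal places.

2.01

Rounding to 5 decimal places leaves the longitude within ±5e-06° of the true value.
At 15.6°: 5e-06° × 111190 × cos 15.6° = 5e-06 × 111190 × 0.9632 ≈ 0.53547 m.
Error at 61.3° = 5e-06° × 111190 × cos 61.3° ≈ 0.55595 × 0.4802 = 0.26698 m.
Ratio: 0.53547 / 0.26698 = cos 15.6° / cos 61.3° ≈ 2.0057.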